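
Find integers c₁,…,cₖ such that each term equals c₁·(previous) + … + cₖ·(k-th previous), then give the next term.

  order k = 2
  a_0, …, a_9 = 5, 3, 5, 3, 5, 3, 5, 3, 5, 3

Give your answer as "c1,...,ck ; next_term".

  a_2 = 0·3 + 1·5 = 5
  a_3 = 0·5 + 1·3 = 3
  a_4 = 0·3 + 1·5 = 5
  a_5 = 0·5 + 1·3 = 3
  a_6 = 0·3 + 1·5 = 5
  a_7 = 0·5 + 1·3 = 3
  a_8 = 0·3 + 1·5 = 5
  a_9 = 0·5 + 1·3 = 3
  a_10 = 0·3 + 1·5 = 5

0,1 ; 5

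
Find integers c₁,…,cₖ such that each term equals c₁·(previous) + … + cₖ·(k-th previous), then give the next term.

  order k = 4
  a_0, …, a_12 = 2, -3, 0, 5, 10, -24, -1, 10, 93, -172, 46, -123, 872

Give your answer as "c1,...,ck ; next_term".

  a_4 = -1·5 + -1·0 + -3·-3 + 3·2 = 10
  a_5 = -1·10 + -1·5 + -3·0 + 3·-3 = -24
  a_6 = -1·-24 + -1·10 + -3·5 + 3·0 = -1
  a_7 = -1·-1 + -1·-24 + -3·10 + 3·5 = 10
  a_8 = -1·10 + -1·-1 + -3·-24 + 3·10 = 93
  a_9 = -1·93 + -1·10 + -3·-1 + 3·-24 = -172
  a_10 = -1·-172 + -1·93 + -3·10 + 3·-1 = 46
  a_11 = -1·46 + -1·-172 + -3·93 + 3·10 = -123
  a_12 = -1·-123 + -1·46 + -3·-172 + 3·93 = 872
  a_13 = -1·872 + -1·-123 + -3·46 + 3·-172 = -1403

-1,-1,-3,3 ; -1403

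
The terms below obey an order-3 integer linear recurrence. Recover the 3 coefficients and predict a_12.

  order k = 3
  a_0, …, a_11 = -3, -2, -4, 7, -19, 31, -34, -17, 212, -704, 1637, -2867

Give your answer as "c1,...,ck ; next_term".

-3,-2,3 ; 3215

  a_3 = -3·-4 + -2·-2 + 3·-3 = 7
  a_4 = -3·7 + -2·-4 + 3·-2 = -19
  a_5 = -3·-19 + -2·7 + 3·-4 = 31
  a_6 = -3·31 + -2·-19 + 3·7 = -34
  a_7 = -3·-34 + -2·31 + 3·-19 = -17
  a_8 = -3·-17 + -2·-34 + 3·31 = 212
  a_9 = -3·212 + -2·-17 + 3·-34 = -704
  a_10 = -3·-704 + -2·212 + 3·-17 = 1637
  a_11 = -3·1637 + -2·-704 + 3·212 = -2867
  a_12 = -3·-2867 + -2·1637 + 3·-704 = 3215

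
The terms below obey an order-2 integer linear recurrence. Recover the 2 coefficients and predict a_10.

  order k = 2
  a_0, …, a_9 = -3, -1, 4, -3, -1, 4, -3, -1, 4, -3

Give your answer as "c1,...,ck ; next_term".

-1,-1 ; -1

  a_2 = -1·-1 + -1·-3 = 4
  a_3 = -1·4 + -1·-1 = -3
  a_4 = -1·-3 + -1·4 = -1
  a_5 = -1·-1 + -1·-3 = 4
  a_6 = -1·4 + -1·-1 = -3
  a_7 = -1·-3 + -1·4 = -1
  a_8 = -1·-1 + -1·-3 = 4
  a_9 = -1·4 + -1·-1 = -3
  a_10 = -1·-3 + -1·4 = -1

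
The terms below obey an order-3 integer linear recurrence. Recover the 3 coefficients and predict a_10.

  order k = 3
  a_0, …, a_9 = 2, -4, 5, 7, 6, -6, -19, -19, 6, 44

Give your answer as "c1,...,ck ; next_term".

1,-1,-1 ; 57

  a_3 = 1·5 + -1·-4 + -1·2 = 7
  a_4 = 1·7 + -1·5 + -1·-4 = 6
  a_5 = 1·6 + -1·7 + -1·5 = -6
  a_6 = 1·-6 + -1·6 + -1·7 = -19
  a_7 = 1·-19 + -1·-6 + -1·6 = -19
  a_8 = 1·-19 + -1·-19 + -1·-6 = 6
  a_9 = 1·6 + -1·-19 + -1·-19 = 44
  a_10 = 1·44 + -1·6 + -1·-19 = 57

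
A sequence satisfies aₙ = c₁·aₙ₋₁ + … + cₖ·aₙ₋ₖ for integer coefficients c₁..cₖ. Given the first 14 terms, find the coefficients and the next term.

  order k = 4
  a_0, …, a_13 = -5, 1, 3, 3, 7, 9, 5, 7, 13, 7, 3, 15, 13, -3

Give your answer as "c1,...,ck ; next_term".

1,-1,2,-1 ; 11

  a_4 = 1·3 + -1·3 + 2·1 + -1·-5 = 7
  a_5 = 1·7 + -1·3 + 2·3 + -1·1 = 9
  a_6 = 1·9 + -1·7 + 2·3 + -1·3 = 5
  a_7 = 1·5 + -1·9 + 2·7 + -1·3 = 7
  a_8 = 1·7 + -1·5 + 2·9 + -1·7 = 13
  a_9 = 1·13 + -1·7 + 2·5 + -1·9 = 7
  a_10 = 1·7 + -1·13 + 2·7 + -1·5 = 3
  a_11 = 1·3 + -1·7 + 2·13 + -1·7 = 15
  a_12 = 1·15 + -1·3 + 2·7 + -1·13 = 13
  a_13 = 1·13 + -1·15 + 2·3 + -1·7 = -3
  a_14 = 1·-3 + -1·13 + 2·15 + -1·3 = 11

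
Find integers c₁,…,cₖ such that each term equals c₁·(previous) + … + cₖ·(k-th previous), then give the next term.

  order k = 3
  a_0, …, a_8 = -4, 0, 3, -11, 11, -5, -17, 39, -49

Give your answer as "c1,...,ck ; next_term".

  a_3 = -1·3 + 0·0 + 2·-4 = -11
  a_4 = -1·-11 + 0·3 + 2·0 = 11
  a_5 = -1·11 + 0·-11 + 2·3 = -5
  a_6 = -1·-5 + 0·11 + 2·-11 = -17
  a_7 = -1·-17 + 0·-5 + 2·11 = 39
  a_8 = -1·39 + 0·-17 + 2·-5 = -49
  a_9 = -1·-49 + 0·39 + 2·-17 = 15

-1,0,2 ; 15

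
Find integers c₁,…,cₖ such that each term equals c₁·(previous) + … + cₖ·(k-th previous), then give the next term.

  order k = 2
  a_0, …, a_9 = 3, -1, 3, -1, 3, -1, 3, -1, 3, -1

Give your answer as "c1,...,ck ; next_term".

  a_2 = 0·-1 + 1·3 = 3
  a_3 = 0·3 + 1·-1 = -1
  a_4 = 0·-1 + 1·3 = 3
  a_5 = 0·3 + 1·-1 = -1
  a_6 = 0·-1 + 1·3 = 3
  a_7 = 0·3 + 1·-1 = -1
  a_8 = 0·-1 + 1·3 = 3
  a_9 = 0·3 + 1·-1 = -1
  a_10 = 0·-1 + 1·3 = 3

0,1 ; 3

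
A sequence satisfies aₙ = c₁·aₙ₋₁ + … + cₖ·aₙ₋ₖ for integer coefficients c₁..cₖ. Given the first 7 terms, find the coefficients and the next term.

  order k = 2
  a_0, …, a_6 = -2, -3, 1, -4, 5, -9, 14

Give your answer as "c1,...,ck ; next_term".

  a_2 = -1·-3 + 1·-2 = 1
  a_3 = -1·1 + 1·-3 = -4
  a_4 = -1·-4 + 1·1 = 5
  a_5 = -1·5 + 1·-4 = -9
  a_6 = -1·-9 + 1·5 = 14
  a_7 = -1·14 + 1·-9 = -23

-1,1 ; -23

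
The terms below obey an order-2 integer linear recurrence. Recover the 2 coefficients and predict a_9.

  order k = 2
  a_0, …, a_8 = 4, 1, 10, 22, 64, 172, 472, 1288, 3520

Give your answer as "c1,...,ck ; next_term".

  a_2 = 2·1 + 2·4 = 10
  a_3 = 2·10 + 2·1 = 22
  a_4 = 2·22 + 2·10 = 64
  a_5 = 2·64 + 2·22 = 172
  a_6 = 2·172 + 2·64 = 472
  a_7 = 2·472 + 2·172 = 1288
  a_8 = 2·1288 + 2·472 = 3520
  a_9 = 2·3520 + 2·1288 = 9616

2,2 ; 9616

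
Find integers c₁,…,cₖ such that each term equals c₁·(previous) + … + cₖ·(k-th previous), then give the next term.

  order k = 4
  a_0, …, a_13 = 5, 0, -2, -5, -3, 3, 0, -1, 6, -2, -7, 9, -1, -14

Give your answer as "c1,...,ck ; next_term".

0,-1,1,-1 ; 17

  a_4 = 0·-5 + -1·-2 + 1·0 + -1·5 = -3
  a_5 = 0·-3 + -1·-5 + 1·-2 + -1·0 = 3
  a_6 = 0·3 + -1·-3 + 1·-5 + -1·-2 = 0
  a_7 = 0·0 + -1·3 + 1·-3 + -1·-5 = -1
  a_8 = 0·-1 + -1·0 + 1·3 + -1·-3 = 6
  a_9 = 0·6 + -1·-1 + 1·0 + -1·3 = -2
  a_10 = 0·-2 + -1·6 + 1·-1 + -1·0 = -7
  a_11 = 0·-7 + -1·-2 + 1·6 + -1·-1 = 9
  a_12 = 0·9 + -1·-7 + 1·-2 + -1·6 = -1
  a_13 = 0·-1 + -1·9 + 1·-7 + -1·-2 = -14
  a_14 = 0·-14 + -1·-1 + 1·9 + -1·-7 = 17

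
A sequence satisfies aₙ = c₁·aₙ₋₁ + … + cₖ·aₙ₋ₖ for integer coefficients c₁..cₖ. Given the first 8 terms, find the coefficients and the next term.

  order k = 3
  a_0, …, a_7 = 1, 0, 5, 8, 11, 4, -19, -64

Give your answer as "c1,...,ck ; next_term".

2,-1,-2 ; -117

  a_3 = 2·5 + -1·0 + -2·1 = 8
  a_4 = 2·8 + -1·5 + -2·0 = 11
  a_5 = 2·11 + -1·8 + -2·5 = 4
  a_6 = 2·4 + -1·11 + -2·8 = -19
  a_7 = 2·-19 + -1·4 + -2·11 = -64
  a_8 = 2·-64 + -1·-19 + -2·4 = -117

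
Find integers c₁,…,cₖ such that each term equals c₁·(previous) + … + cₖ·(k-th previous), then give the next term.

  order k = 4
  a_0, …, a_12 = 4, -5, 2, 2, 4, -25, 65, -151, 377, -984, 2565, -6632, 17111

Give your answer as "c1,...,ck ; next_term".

  a_4 = -3·2 + -2·2 + -2·-5 + 1·4 = 4
  a_5 = -3·4 + -2·2 + -2·2 + 1·-5 = -25
  a_6 = -3·-25 + -2·4 + -2·2 + 1·2 = 65
  a_7 = -3·65 + -2·-25 + -2·4 + 1·2 = -151
  a_8 = -3·-151 + -2·65 + -2·-25 + 1·4 = 377
  a_9 = -3·377 + -2·-151 + -2·65 + 1·-25 = -984
  a_10 = -3·-984 + -2·377 + -2·-151 + 1·65 = 2565
  a_11 = -3·2565 + -2·-984 + -2·377 + 1·-151 = -6632
  a_12 = -3·-6632 + -2·2565 + -2·-984 + 1·377 = 17111
  a_13 = -3·17111 + -2·-6632 + -2·2565 + 1·-984 = -44183

-3,-2,-2,1 ; -44183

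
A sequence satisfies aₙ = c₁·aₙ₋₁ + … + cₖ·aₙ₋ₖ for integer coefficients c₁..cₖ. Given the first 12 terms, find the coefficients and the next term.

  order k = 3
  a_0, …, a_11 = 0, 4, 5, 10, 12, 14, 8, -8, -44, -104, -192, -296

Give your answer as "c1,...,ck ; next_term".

  a_3 = 2·5 + 0·4 + -2·0 = 10
  a_4 = 2·10 + 0·5 + -2·4 = 12
  a_5 = 2·12 + 0·10 + -2·5 = 14
  a_6 = 2·14 + 0·12 + -2·10 = 8
  a_7 = 2·8 + 0·14 + -2·12 = -8
  a_8 = 2·-8 + 0·8 + -2·14 = -44
  a_9 = 2·-44 + 0·-8 + -2·8 = -104
  a_10 = 2·-104 + 0·-44 + -2·-8 = -192
  a_11 = 2·-192 + 0·-104 + -2·-44 = -296
  a_12 = 2·-296 + 0·-192 + -2·-104 = -384

2,0,-2 ; -384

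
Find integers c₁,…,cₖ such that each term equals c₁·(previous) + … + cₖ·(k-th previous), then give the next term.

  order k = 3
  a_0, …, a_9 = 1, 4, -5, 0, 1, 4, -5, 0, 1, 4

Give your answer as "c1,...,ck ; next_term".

-1,-1,-1 ; -5

  a_3 = -1·-5 + -1·4 + -1·1 = 0
  a_4 = -1·0 + -1·-5 + -1·4 = 1
  a_5 = -1·1 + -1·0 + -1·-5 = 4
  a_6 = -1·4 + -1·1 + -1·0 = -5
  a_7 = -1·-5 + -1·4 + -1·1 = 0
  a_8 = -1·0 + -1·-5 + -1·4 = 1
  a_9 = -1·1 + -1·0 + -1·-5 = 4
  a_10 = -1·4 + -1·1 + -1·0 = -5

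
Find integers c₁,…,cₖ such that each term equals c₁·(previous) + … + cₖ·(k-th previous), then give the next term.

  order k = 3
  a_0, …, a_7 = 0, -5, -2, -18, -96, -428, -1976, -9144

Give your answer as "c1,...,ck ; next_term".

  a_3 = 4·-2 + 2·-5 + 4·0 = -18
  a_4 = 4·-18 + 2·-2 + 4·-5 = -96
  a_5 = 4·-96 + 2·-18 + 4·-2 = -428
  a_6 = 4·-428 + 2·-96 + 4·-18 = -1976
  a_7 = 4·-1976 + 2·-428 + 4·-96 = -9144
  a_8 = 4·-9144 + 2·-1976 + 4·-428 = -42240

4,2,4 ; -42240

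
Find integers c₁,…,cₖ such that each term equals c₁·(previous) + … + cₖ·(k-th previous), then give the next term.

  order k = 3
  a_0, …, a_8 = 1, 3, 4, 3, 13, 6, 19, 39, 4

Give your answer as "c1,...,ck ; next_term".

  a_3 = -1·4 + 1·3 + 4·1 = 3
  a_4 = -1·3 + 1·4 + 4·3 = 13
  a_5 = -1·13 + 1·3 + 4·4 = 6
  a_6 = -1·6 + 1·13 + 4·3 = 19
  a_7 = -1·19 + 1·6 + 4·13 = 39
  a_8 = -1·39 + 1·19 + 4·6 = 4
  a_9 = -1·4 + 1·39 + 4·19 = 111

-1,1,4 ; 111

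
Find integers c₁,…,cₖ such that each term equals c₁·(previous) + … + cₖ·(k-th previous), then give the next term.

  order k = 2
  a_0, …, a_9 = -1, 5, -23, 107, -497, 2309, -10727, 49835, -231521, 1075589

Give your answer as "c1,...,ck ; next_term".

  a_2 = -4·5 + 3·-1 = -23
  a_3 = -4·-23 + 3·5 = 107
  a_4 = -4·107 + 3·-23 = -497
  a_5 = -4·-497 + 3·107 = 2309
  a_6 = -4·2309 + 3·-497 = -10727
  a_7 = -4·-10727 + 3·2309 = 49835
  a_8 = -4·49835 + 3·-10727 = -231521
  a_9 = -4·-231521 + 3·49835 = 1075589
  a_10 = -4·1075589 + 3·-231521 = -4996919

-4,3 ; -4996919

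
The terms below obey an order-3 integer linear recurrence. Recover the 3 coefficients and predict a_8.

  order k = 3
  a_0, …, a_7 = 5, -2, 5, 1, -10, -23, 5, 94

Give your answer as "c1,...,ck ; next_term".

  a_3 = 1·5 + -3·-2 + -2·5 = 1
  a_4 = 1·1 + -3·5 + -2·-2 = -10
  a_5 = 1·-10 + -3·1 + -2·5 = -23
  a_6 = 1·-23 + -3·-10 + -2·1 = 5
  a_7 = 1·5 + -3·-23 + -2·-10 = 94
  a_8 = 1·94 + -3·5 + -2·-23 = 125

1,-3,-2 ; 125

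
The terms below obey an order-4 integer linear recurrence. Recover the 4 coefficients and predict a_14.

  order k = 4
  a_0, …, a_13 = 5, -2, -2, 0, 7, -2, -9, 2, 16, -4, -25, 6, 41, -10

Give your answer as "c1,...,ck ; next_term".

0,-1,0,1 ; -66

  a_4 = 0·0 + -1·-2 + 0·-2 + 1·5 = 7
  a_5 = 0·7 + -1·0 + 0·-2 + 1·-2 = -2
  a_6 = 0·-2 + -1·7 + 0·0 + 1·-2 = -9
  a_7 = 0·-9 + -1·-2 + 0·7 + 1·0 = 2
  a_8 = 0·2 + -1·-9 + 0·-2 + 1·7 = 16
  a_9 = 0·16 + -1·2 + 0·-9 + 1·-2 = -4
  a_10 = 0·-4 + -1·16 + 0·2 + 1·-9 = -25
  a_11 = 0·-25 + -1·-4 + 0·16 + 1·2 = 6
  a_12 = 0·6 + -1·-25 + 0·-4 + 1·16 = 41
  a_13 = 0·41 + -1·6 + 0·-25 + 1·-4 = -10
  a_14 = 0·-10 + -1·41 + 0·6 + 1·-25 = -66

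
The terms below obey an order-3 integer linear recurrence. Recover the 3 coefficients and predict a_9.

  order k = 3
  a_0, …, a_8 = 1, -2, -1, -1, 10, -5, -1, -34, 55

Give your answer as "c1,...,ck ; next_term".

-1,-1,-4 ; -17

  a_3 = -1·-1 + -1·-2 + -4·1 = -1
  a_4 = -1·-1 + -1·-1 + -4·-2 = 10
  a_5 = -1·10 + -1·-1 + -4·-1 = -5
  a_6 = -1·-5 + -1·10 + -4·-1 = -1
  a_7 = -1·-1 + -1·-5 + -4·10 = -34
  a_8 = -1·-34 + -1·-1 + -4·-5 = 55
  a_9 = -1·55 + -1·-34 + -4·-1 = -17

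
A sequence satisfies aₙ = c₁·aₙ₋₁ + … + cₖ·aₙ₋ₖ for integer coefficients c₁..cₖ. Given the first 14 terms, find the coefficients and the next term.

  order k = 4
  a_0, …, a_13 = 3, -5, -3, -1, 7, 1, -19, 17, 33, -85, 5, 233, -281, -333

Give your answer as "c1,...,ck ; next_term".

-1,-3,0,-1 ; 1171

  a_4 = -1·-1 + -3·-3 + 0·-5 + -1·3 = 7
  a_5 = -1·7 + -3·-1 + 0·-3 + -1·-5 = 1
  a_6 = -1·1 + -3·7 + 0·-1 + -1·-3 = -19
  a_7 = -1·-19 + -3·1 + 0·7 + -1·-1 = 17
  a_8 = -1·17 + -3·-19 + 0·1 + -1·7 = 33
  a_9 = -1·33 + -3·17 + 0·-19 + -1·1 = -85
  a_10 = -1·-85 + -3·33 + 0·17 + -1·-19 = 5
  a_11 = -1·5 + -3·-85 + 0·33 + -1·17 = 233
  a_12 = -1·233 + -3·5 + 0·-85 + -1·33 = -281
  a_13 = -1·-281 + -3·233 + 0·5 + -1·-85 = -333
  a_14 = -1·-333 + -3·-281 + 0·233 + -1·5 = 1171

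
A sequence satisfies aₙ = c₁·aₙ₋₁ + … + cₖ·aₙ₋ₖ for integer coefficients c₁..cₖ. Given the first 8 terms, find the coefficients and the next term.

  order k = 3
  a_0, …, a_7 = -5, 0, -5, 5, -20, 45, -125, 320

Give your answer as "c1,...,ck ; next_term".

  a_3 = -2·-5 + 2·0 + 1·-5 = 5
  a_4 = -2·5 + 2·-5 + 1·0 = -20
  a_5 = -2·-20 + 2·5 + 1·-5 = 45
  a_6 = -2·45 + 2·-20 + 1·5 = -125
  a_7 = -2·-125 + 2·45 + 1·-20 = 320
  a_8 = -2·320 + 2·-125 + 1·45 = -845

-2,2,1 ; -845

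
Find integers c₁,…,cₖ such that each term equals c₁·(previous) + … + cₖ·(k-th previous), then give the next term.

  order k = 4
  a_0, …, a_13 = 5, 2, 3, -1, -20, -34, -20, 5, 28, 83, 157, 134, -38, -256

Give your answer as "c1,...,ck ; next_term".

  a_4 = 2·-1 + -3·3 + 3·2 + -3·5 = -20
  a_5 = 2·-20 + -3·-1 + 3·3 + -3·2 = -34
  a_6 = 2·-34 + -3·-20 + 3·-1 + -3·3 = -20
  a_7 = 2·-20 + -3·-34 + 3·-20 + -3·-1 = 5
  a_8 = 2·5 + -3·-20 + 3·-34 + -3·-20 = 28
  a_9 = 2·28 + -3·5 + 3·-20 + -3·-34 = 83
  a_10 = 2·83 + -3·28 + 3·5 + -3·-20 = 157
  a_11 = 2·157 + -3·83 + 3·28 + -3·5 = 134
  a_12 = 2·134 + -3·157 + 3·83 + -3·28 = -38
  a_13 = 2·-38 + -3·134 + 3·157 + -3·83 = -256
  a_14 = 2·-256 + -3·-38 + 3·134 + -3·157 = -467

2,-3,3,-3 ; -467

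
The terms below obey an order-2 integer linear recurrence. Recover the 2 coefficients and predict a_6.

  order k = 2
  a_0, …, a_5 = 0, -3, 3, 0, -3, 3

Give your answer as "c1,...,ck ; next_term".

  a_2 = -1·-3 + -1·0 = 3
  a_3 = -1·3 + -1·-3 = 0
  a_4 = -1·0 + -1·3 = -3
  a_5 = -1·-3 + -1·0 = 3
  a_6 = -1·3 + -1·-3 = 0

-1,-1 ; 0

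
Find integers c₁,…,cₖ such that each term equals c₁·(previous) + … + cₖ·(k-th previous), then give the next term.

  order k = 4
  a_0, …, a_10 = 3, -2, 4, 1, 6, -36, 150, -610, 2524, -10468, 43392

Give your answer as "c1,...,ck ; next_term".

-4,0,-2,2 ; -179836

  a_4 = -4·1 + 0·4 + -2·-2 + 2·3 = 6
  a_5 = -4·6 + 0·1 + -2·4 + 2·-2 = -36
  a_6 = -4·-36 + 0·6 + -2·1 + 2·4 = 150
  a_7 = -4·150 + 0·-36 + -2·6 + 2·1 = -610
  a_8 = -4·-610 + 0·150 + -2·-36 + 2·6 = 2524
  a_9 = -4·2524 + 0·-610 + -2·150 + 2·-36 = -10468
  a_10 = -4·-10468 + 0·2524 + -2·-610 + 2·150 = 43392
  a_11 = -4·43392 + 0·-10468 + -2·2524 + 2·-610 = -179836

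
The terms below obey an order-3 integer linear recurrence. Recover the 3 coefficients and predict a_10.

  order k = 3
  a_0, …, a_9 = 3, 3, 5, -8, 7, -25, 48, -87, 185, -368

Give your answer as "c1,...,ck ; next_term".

  a_3 = -1·5 + 1·3 + -2·3 = -8
  a_4 = -1·-8 + 1·5 + -2·3 = 7
  a_5 = -1·7 + 1·-8 + -2·5 = -25
  a_6 = -1·-25 + 1·7 + -2·-8 = 48
  a_7 = -1·48 + 1·-25 + -2·7 = -87
  a_8 = -1·-87 + 1·48 + -2·-25 = 185
  a_9 = -1·185 + 1·-87 + -2·48 = -368
  a_10 = -1·-368 + 1·185 + -2·-87 = 727

-1,1,-2 ; 727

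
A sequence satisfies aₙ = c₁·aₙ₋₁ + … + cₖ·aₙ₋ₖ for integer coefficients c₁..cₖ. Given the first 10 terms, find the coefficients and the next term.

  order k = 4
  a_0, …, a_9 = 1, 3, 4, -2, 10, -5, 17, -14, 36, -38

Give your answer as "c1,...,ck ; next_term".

-1,1,1,1 ; 77

  a_4 = -1·-2 + 1·4 + 1·3 + 1·1 = 10
  a_5 = -1·10 + 1·-2 + 1·4 + 1·3 = -5
  a_6 = -1·-5 + 1·10 + 1·-2 + 1·4 = 17
  a_7 = -1·17 + 1·-5 + 1·10 + 1·-2 = -14
  a_8 = -1·-14 + 1·17 + 1·-5 + 1·10 = 36
  a_9 = -1·36 + 1·-14 + 1·17 + 1·-5 = -38
  a_10 = -1·-38 + 1·36 + 1·-14 + 1·17 = 77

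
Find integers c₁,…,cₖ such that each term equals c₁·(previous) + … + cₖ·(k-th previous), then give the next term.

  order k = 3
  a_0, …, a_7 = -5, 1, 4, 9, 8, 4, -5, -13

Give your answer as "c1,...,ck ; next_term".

1,0,-1 ; -17

  a_3 = 1·4 + 0·1 + -1·-5 = 9
  a_4 = 1·9 + 0·4 + -1·1 = 8
  a_5 = 1·8 + 0·9 + -1·4 = 4
  a_6 = 1·4 + 0·8 + -1·9 = -5
  a_7 = 1·-5 + 0·4 + -1·8 = -13
  a_8 = 1·-13 + 0·-5 + -1·4 = -17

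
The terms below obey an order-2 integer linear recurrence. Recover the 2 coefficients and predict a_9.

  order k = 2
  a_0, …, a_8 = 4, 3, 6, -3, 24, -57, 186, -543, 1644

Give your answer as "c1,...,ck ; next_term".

  a_2 = -2·3 + 3·4 = 6
  a_3 = -2·6 + 3·3 = -3
  a_4 = -2·-3 + 3·6 = 24
  a_5 = -2·24 + 3·-3 = -57
  a_6 = -2·-57 + 3·24 = 186
  a_7 = -2·186 + 3·-57 = -543
  a_8 = -2·-543 + 3·186 = 1644
  a_9 = -2·1644 + 3·-543 = -4917

-2,3 ; -4917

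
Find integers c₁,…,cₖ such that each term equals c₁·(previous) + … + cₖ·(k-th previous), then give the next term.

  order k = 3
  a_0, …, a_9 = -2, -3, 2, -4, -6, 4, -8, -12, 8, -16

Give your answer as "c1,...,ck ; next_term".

0,0,2 ; -24

  a_3 = 0·2 + 0·-3 + 2·-2 = -4
  a_4 = 0·-4 + 0·2 + 2·-3 = -6
  a_5 = 0·-6 + 0·-4 + 2·2 = 4
  a_6 = 0·4 + 0·-6 + 2·-4 = -8
  a_7 = 0·-8 + 0·4 + 2·-6 = -12
  a_8 = 0·-12 + 0·-8 + 2·4 = 8
  a_9 = 0·8 + 0·-12 + 2·-8 = -16
  a_10 = 0·-16 + 0·8 + 2·-12 = -24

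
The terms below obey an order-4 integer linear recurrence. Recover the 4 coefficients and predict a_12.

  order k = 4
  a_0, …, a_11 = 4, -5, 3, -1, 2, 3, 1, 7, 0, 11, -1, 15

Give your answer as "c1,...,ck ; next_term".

0,2,0,-1 ; -2

  a_4 = 0·-1 + 2·3 + 0·-5 + -1·4 = 2
  a_5 = 0·2 + 2·-1 + 0·3 + -1·-5 = 3
  a_6 = 0·3 + 2·2 + 0·-1 + -1·3 = 1
  a_7 = 0·1 + 2·3 + 0·2 + -1·-1 = 7
  a_8 = 0·7 + 2·1 + 0·3 + -1·2 = 0
  a_9 = 0·0 + 2·7 + 0·1 + -1·3 = 11
  a_10 = 0·11 + 2·0 + 0·7 + -1·1 = -1
  a_11 = 0·-1 + 2·11 + 0·0 + -1·7 = 15
  a_12 = 0·15 + 2·-1 + 0·11 + -1·0 = -2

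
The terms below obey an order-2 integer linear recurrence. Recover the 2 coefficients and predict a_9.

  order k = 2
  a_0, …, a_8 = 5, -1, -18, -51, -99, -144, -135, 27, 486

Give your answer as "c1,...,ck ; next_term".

  a_2 = 3·-1 + -3·5 = -18
  a_3 = 3·-18 + -3·-1 = -51
  a_4 = 3·-51 + -3·-18 = -99
  a_5 = 3·-99 + -3·-51 = -144
  a_6 = 3·-144 + -3·-99 = -135
  a_7 = 3·-135 + -3·-144 = 27
  a_8 = 3·27 + -3·-135 = 486
  a_9 = 3·486 + -3·27 = 1377

3,-3 ; 1377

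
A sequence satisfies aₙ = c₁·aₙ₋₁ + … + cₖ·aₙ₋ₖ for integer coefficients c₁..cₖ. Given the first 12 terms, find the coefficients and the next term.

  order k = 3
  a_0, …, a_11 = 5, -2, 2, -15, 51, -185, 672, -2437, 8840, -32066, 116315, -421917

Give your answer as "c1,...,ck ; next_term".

-3,2,-1 ; 1530447

  a_3 = -3·2 + 2·-2 + -1·5 = -15
  a_4 = -3·-15 + 2·2 + -1·-2 = 51
  a_5 = -3·51 + 2·-15 + -1·2 = -185
  a_6 = -3·-185 + 2·51 + -1·-15 = 672
  a_7 = -3·672 + 2·-185 + -1·51 = -2437
  a_8 = -3·-2437 + 2·672 + -1·-185 = 8840
  a_9 = -3·8840 + 2·-2437 + -1·672 = -32066
  a_10 = -3·-32066 + 2·8840 + -1·-2437 = 116315
  a_11 = -3·116315 + 2·-32066 + -1·8840 = -421917
  a_12 = -3·-421917 + 2·116315 + -1·-32066 = 1530447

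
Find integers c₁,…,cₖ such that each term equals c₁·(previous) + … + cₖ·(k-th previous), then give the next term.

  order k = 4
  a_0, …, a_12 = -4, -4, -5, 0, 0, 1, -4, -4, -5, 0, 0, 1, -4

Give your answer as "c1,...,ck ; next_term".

  a_4 = 1·0 + 0·-5 + -1·-4 + 1·-4 = 0
  a_5 = 1·0 + 0·0 + -1·-5 + 1·-4 = 1
  a_6 = 1·1 + 0·0 + -1·0 + 1·-5 = -4
  a_7 = 1·-4 + 0·1 + -1·0 + 1·0 = -4
  a_8 = 1·-4 + 0·-4 + -1·1 + 1·0 = -5
  a_9 = 1·-5 + 0·-4 + -1·-4 + 1·1 = 0
  a_10 = 1·0 + 0·-5 + -1·-4 + 1·-4 = 0
  a_11 = 1·0 + 0·0 + -1·-5 + 1·-4 = 1
  a_12 = 1·1 + 0·0 + -1·0 + 1·-5 = -4
  a_13 = 1·-4 + 0·1 + -1·0 + 1·0 = -4

1,0,-1,1 ; -4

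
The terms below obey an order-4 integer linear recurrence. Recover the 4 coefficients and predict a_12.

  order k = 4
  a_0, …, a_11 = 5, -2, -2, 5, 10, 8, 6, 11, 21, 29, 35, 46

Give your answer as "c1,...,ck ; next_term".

1,0,0,1 ; 67

  a_4 = 1·5 + 0·-2 + 0·-2 + 1·5 = 10
  a_5 = 1·10 + 0·5 + 0·-2 + 1·-2 = 8
  a_6 = 1·8 + 0·10 + 0·5 + 1·-2 = 6
  a_7 = 1·6 + 0·8 + 0·10 + 1·5 = 11
  a_8 = 1·11 + 0·6 + 0·8 + 1·10 = 21
  a_9 = 1·21 + 0·11 + 0·6 + 1·8 = 29
  a_10 = 1·29 + 0·21 + 0·11 + 1·6 = 35
  a_11 = 1·35 + 0·29 + 0·21 + 1·11 = 46
  a_12 = 1·46 + 0·35 + 0·29 + 1·21 = 67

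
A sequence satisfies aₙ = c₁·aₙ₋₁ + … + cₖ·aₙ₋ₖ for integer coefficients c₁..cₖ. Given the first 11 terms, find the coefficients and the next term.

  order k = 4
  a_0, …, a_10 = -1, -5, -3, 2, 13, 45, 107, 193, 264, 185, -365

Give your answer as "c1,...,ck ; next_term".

  a_4 = 3·2 + -3·-3 + 1·-5 + -3·-1 = 13
  a_5 = 3·13 + -3·2 + 1·-3 + -3·-5 = 45
  a_6 = 3·45 + -3·13 + 1·2 + -3·-3 = 107
  a_7 = 3·107 + -3·45 + 1·13 + -3·2 = 193
  a_8 = 3·193 + -3·107 + 1·45 + -3·13 = 264
  a_9 = 3·264 + -3·193 + 1·107 + -3·45 = 185
  a_10 = 3·185 + -3·264 + 1·193 + -3·107 = -365
  a_11 = 3·-365 + -3·185 + 1·264 + -3·193 = -1965

3,-3,1,-3 ; -1965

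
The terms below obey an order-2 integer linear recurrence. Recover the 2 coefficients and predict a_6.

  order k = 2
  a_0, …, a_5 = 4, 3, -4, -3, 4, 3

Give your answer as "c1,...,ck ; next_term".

0,-1 ; -4

  a_2 = 0·3 + -1·4 = -4
  a_3 = 0·-4 + -1·3 = -3
  a_4 = 0·-3 + -1·-4 = 4
  a_5 = 0·4 + -1·-3 = 3
  a_6 = 0·3 + -1·4 = -4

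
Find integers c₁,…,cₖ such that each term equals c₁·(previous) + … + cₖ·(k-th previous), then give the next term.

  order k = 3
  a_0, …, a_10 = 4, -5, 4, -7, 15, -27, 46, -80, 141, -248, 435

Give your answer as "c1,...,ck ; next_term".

  a_3 = -2·4 + -1·-5 + -1·4 = -7
  a_4 = -2·-7 + -1·4 + -1·-5 = 15
  a_5 = -2·15 + -1·-7 + -1·4 = -27
  a_6 = -2·-27 + -1·15 + -1·-7 = 46
  a_7 = -2·46 + -1·-27 + -1·15 = -80
  a_8 = -2·-80 + -1·46 + -1·-27 = 141
  a_9 = -2·141 + -1·-80 + -1·46 = -248
  a_10 = -2·-248 + -1·141 + -1·-80 = 435
  a_11 = -2·435 + -1·-248 + -1·141 = -763

-2,-1,-1 ; -763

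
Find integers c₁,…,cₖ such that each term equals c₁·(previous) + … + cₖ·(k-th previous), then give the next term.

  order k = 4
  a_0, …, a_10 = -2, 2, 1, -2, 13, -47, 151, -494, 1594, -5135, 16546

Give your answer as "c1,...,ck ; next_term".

  a_4 = -3·-2 + 1·1 + 0·2 + -3·-2 = 13
  a_5 = -3·13 + 1·-2 + 0·1 + -3·2 = -47
  a_6 = -3·-47 + 1·13 + 0·-2 + -3·1 = 151
  a_7 = -3·151 + 1·-47 + 0·13 + -3·-2 = -494
  a_8 = -3·-494 + 1·151 + 0·-47 + -3·13 = 1594
  a_9 = -3·1594 + 1·-494 + 0·151 + -3·-47 = -5135
  a_10 = -3·-5135 + 1·1594 + 0·-494 + -3·151 = 16546
  a_11 = -3·16546 + 1·-5135 + 0·1594 + -3·-494 = -53291

-3,1,0,-3 ; -53291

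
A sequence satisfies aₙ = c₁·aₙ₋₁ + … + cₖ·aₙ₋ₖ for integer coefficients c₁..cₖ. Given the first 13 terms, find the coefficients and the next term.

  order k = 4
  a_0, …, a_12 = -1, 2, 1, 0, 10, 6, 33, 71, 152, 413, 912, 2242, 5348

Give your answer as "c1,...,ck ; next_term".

  a_4 = 1·0 + 3·1 + 2·2 + -3·-1 = 10
  a_5 = 1·10 + 3·0 + 2·1 + -3·2 = 6
  a_6 = 1·6 + 3·10 + 2·0 + -3·1 = 33
  a_7 = 1·33 + 3·6 + 2·10 + -3·0 = 71
  a_8 = 1·71 + 3·33 + 2·6 + -3·10 = 152
  a_9 = 1·152 + 3·71 + 2·33 + -3·6 = 413
  a_10 = 1·413 + 3·152 + 2·71 + -3·33 = 912
  a_11 = 1·912 + 3·413 + 2·152 + -3·71 = 2242
  a_12 = 1·2242 + 3·912 + 2·413 + -3·152 = 5348
  a_13 = 1·5348 + 3·2242 + 2·912 + -3·413 = 12659

1,3,2,-3 ; 12659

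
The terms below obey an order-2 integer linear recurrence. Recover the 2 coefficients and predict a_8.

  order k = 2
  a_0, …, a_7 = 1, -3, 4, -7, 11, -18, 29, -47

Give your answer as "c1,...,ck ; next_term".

  a_2 = -1·-3 + 1·1 = 4
  a_3 = -1·4 + 1·-3 = -7
  a_4 = -1·-7 + 1·4 = 11
  a_5 = -1·11 + 1·-7 = -18
  a_6 = -1·-18 + 1·11 = 29
  a_7 = -1·29 + 1·-18 = -47
  a_8 = -1·-47 + 1·29 = 76

-1,1 ; 76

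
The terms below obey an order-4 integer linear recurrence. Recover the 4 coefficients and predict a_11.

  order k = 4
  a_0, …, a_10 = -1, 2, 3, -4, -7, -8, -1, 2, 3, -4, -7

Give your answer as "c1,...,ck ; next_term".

1,0,-1,1 ; -8

  a_4 = 1·-4 + 0·3 + -1·2 + 1·-1 = -7
  a_5 = 1·-7 + 0·-4 + -1·3 + 1·2 = -8
  a_6 = 1·-8 + 0·-7 + -1·-4 + 1·3 = -1
  a_7 = 1·-1 + 0·-8 + -1·-7 + 1·-4 = 2
  a_8 = 1·2 + 0·-1 + -1·-8 + 1·-7 = 3
  a_9 = 1·3 + 0·2 + -1·-1 + 1·-8 = -4
  a_10 = 1·-4 + 0·3 + -1·2 + 1·-1 = -7
  a_11 = 1·-7 + 0·-4 + -1·3 + 1·2 = -8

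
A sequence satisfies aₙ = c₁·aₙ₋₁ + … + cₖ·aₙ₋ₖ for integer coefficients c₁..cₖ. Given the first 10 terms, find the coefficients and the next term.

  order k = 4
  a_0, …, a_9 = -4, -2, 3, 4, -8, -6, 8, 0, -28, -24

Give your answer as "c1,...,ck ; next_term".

  a_4 = 1·4 + 0·3 + 2·-2 + 2·-4 = -8
  a_5 = 1·-8 + 0·4 + 2·3 + 2·-2 = -6
  a_6 = 1·-6 + 0·-8 + 2·4 + 2·3 = 8
  a_7 = 1·8 + 0·-6 + 2·-8 + 2·4 = 0
  a_8 = 1·0 + 0·8 + 2·-6 + 2·-8 = -28
  a_9 = 1·-28 + 0·0 + 2·8 + 2·-6 = -24
  a_10 = 1·-24 + 0·-28 + 2·0 + 2·8 = -8

1,0,2,2 ; -8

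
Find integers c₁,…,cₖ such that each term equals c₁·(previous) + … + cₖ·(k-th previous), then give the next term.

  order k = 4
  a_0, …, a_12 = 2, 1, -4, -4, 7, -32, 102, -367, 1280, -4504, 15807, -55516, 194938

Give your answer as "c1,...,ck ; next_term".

  a_4 = -3·-4 + 2·-4 + 1·1 + 1·2 = 7
  a_5 = -3·7 + 2·-4 + 1·-4 + 1·1 = -32
  a_6 = -3·-32 + 2·7 + 1·-4 + 1·-4 = 102
  a_7 = -3·102 + 2·-32 + 1·7 + 1·-4 = -367
  a_8 = -3·-367 + 2·102 + 1·-32 + 1·7 = 1280
  a_9 = -3·1280 + 2·-367 + 1·102 + 1·-32 = -4504
  a_10 = -3·-4504 + 2·1280 + 1·-367 + 1·102 = 15807
  a_11 = -3·15807 + 2·-4504 + 1·1280 + 1·-367 = -55516
  a_12 = -3·-55516 + 2·15807 + 1·-4504 + 1·1280 = 194938
  a_13 = -3·194938 + 2·-55516 + 1·15807 + 1·-4504 = -684543

-3,2,1,1 ; -684543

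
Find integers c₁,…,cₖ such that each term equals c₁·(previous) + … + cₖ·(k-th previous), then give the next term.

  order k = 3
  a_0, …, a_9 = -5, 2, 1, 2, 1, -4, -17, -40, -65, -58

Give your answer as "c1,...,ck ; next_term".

3,-3,-1 ; 61

  a_3 = 3·1 + -3·2 + -1·-5 = 2
  a_4 = 3·2 + -3·1 + -1·2 = 1
  a_5 = 3·1 + -3·2 + -1·1 = -4
  a_6 = 3·-4 + -3·1 + -1·2 = -17
  a_7 = 3·-17 + -3·-4 + -1·1 = -40
  a_8 = 3·-40 + -3·-17 + -1·-4 = -65
  a_9 = 3·-65 + -3·-40 + -1·-17 = -58
  a_10 = 3·-58 + -3·-65 + -1·-40 = 61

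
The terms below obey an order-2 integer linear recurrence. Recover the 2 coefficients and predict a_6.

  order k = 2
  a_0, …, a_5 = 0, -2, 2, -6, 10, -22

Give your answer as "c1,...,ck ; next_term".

  a_2 = -1·-2 + 2·0 = 2
  a_3 = -1·2 + 2·-2 = -6
  a_4 = -1·-6 + 2·2 = 10
  a_5 = -1·10 + 2·-6 = -22
  a_6 = -1·-22 + 2·10 = 42

-1,2 ; 42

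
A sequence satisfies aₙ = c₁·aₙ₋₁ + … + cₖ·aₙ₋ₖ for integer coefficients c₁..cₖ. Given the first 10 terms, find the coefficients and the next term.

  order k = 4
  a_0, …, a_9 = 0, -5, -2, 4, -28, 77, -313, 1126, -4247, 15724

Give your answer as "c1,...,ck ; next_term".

-3,3,2,3 ; -58600

  a_4 = -3·4 + 3·-2 + 2·-5 + 3·0 = -28
  a_5 = -3·-28 + 3·4 + 2·-2 + 3·-5 = 77
  a_6 = -3·77 + 3·-28 + 2·4 + 3·-2 = -313
  a_7 = -3·-313 + 3·77 + 2·-28 + 3·4 = 1126
  a_8 = -3·1126 + 3·-313 + 2·77 + 3·-28 = -4247
  a_9 = -3·-4247 + 3·1126 + 2·-313 + 3·77 = 15724
  a_10 = -3·15724 + 3·-4247 + 2·1126 + 3·-313 = -58600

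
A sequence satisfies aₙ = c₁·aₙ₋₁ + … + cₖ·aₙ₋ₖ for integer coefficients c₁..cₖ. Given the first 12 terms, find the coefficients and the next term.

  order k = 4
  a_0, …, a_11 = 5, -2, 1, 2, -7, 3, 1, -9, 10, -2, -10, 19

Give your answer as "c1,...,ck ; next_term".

0,0,1,-1 ; -12

  a_4 = 0·2 + 0·1 + 1·-2 + -1·5 = -7
  a_5 = 0·-7 + 0·2 + 1·1 + -1·-2 = 3
  a_6 = 0·3 + 0·-7 + 1·2 + -1·1 = 1
  a_7 = 0·1 + 0·3 + 1·-7 + -1·2 = -9
  a_8 = 0·-9 + 0·1 + 1·3 + -1·-7 = 10
  a_9 = 0·10 + 0·-9 + 1·1 + -1·3 = -2
  a_10 = 0·-2 + 0·10 + 1·-9 + -1·1 = -10
  a_11 = 0·-10 + 0·-2 + 1·10 + -1·-9 = 19
  a_12 = 0·19 + 0·-10 + 1·-2 + -1·10 = -12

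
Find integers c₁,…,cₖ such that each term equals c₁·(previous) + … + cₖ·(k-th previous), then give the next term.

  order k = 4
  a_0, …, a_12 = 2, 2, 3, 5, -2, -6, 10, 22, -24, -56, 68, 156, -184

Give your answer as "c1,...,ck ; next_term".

0,-2,0,2 ; -424

  a_4 = 0·5 + -2·3 + 0·2 + 2·2 = -2
  a_5 = 0·-2 + -2·5 + 0·3 + 2·2 = -6
  a_6 = 0·-6 + -2·-2 + 0·5 + 2·3 = 10
  a_7 = 0·10 + -2·-6 + 0·-2 + 2·5 = 22
  a_8 = 0·22 + -2·10 + 0·-6 + 2·-2 = -24
  a_9 = 0·-24 + -2·22 + 0·10 + 2·-6 = -56
  a_10 = 0·-56 + -2·-24 + 0·22 + 2·10 = 68
  a_11 = 0·68 + -2·-56 + 0·-24 + 2·22 = 156
  a_12 = 0·156 + -2·68 + 0·-56 + 2·-24 = -184
  a_13 = 0·-184 + -2·156 + 0·68 + 2·-56 = -424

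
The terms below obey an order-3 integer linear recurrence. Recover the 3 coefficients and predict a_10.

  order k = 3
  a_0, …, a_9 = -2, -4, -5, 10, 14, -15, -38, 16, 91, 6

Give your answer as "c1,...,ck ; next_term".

0,-2,-1 ; -198

  a_3 = 0·-5 + -2·-4 + -1·-2 = 10
  a_4 = 0·10 + -2·-5 + -1·-4 = 14
  a_5 = 0·14 + -2·10 + -1·-5 = -15
  a_6 = 0·-15 + -2·14 + -1·10 = -38
  a_7 = 0·-38 + -2·-15 + -1·14 = 16
  a_8 = 0·16 + -2·-38 + -1·-15 = 91
  a_9 = 0·91 + -2·16 + -1·-38 = 6
  a_10 = 0·6 + -2·91 + -1·16 = -198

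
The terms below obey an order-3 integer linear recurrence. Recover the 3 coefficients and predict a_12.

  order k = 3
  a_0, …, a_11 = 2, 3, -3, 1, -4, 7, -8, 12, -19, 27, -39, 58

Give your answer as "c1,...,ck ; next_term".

-1,0,-1 ; -85

  a_3 = -1·-3 + 0·3 + -1·2 = 1
  a_4 = -1·1 + 0·-3 + -1·3 = -4
  a_5 = -1·-4 + 0·1 + -1·-3 = 7
  a_6 = -1·7 + 0·-4 + -1·1 = -8
  a_7 = -1·-8 + 0·7 + -1·-4 = 12
  a_8 = -1·12 + 0·-8 + -1·7 = -19
  a_9 = -1·-19 + 0·12 + -1·-8 = 27
  a_10 = -1·27 + 0·-19 + -1·12 = -39
  a_11 = -1·-39 + 0·27 + -1·-19 = 58
  a_12 = -1·58 + 0·-39 + -1·27 = -85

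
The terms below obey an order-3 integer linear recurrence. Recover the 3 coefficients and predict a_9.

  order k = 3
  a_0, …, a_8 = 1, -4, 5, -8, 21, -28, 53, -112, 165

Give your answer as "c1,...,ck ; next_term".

  a_3 = 0·5 + 1·-4 + -4·1 = -8
  a_4 = 0·-8 + 1·5 + -4·-4 = 21
  a_5 = 0·21 + 1·-8 + -4·5 = -28
  a_6 = 0·-28 + 1·21 + -4·-8 = 53
  a_7 = 0·53 + 1·-28 + -4·21 = -112
  a_8 = 0·-112 + 1·53 + -4·-28 = 165
  a_9 = 0·165 + 1·-112 + -4·53 = -324

0,1,-4 ; -324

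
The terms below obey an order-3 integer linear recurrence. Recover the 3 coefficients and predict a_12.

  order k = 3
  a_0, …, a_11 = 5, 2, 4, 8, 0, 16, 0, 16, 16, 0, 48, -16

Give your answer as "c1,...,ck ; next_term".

-1,1,2 ; 64

  a_3 = -1·4 + 1·2 + 2·5 = 8
  a_4 = -1·8 + 1·4 + 2·2 = 0
  a_5 = -1·0 + 1·8 + 2·4 = 16
  a_6 = -1·16 + 1·0 + 2·8 = 0
  a_7 = -1·0 + 1·16 + 2·0 = 16
  a_8 = -1·16 + 1·0 + 2·16 = 16
  a_9 = -1·16 + 1·16 + 2·0 = 0
  a_10 = -1·0 + 1·16 + 2·16 = 48
  a_11 = -1·48 + 1·0 + 2·16 = -16
  a_12 = -1·-16 + 1·48 + 2·0 = 64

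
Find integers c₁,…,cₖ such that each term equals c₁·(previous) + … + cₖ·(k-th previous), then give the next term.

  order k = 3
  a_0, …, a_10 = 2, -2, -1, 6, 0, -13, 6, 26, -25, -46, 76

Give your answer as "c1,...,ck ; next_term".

  a_3 = 0·-1 + -2·-2 + 1·2 = 6
  a_4 = 0·6 + -2·-1 + 1·-2 = 0
  a_5 = 0·0 + -2·6 + 1·-1 = -13
  a_6 = 0·-13 + -2·0 + 1·6 = 6
  a_7 = 0·6 + -2·-13 + 1·0 = 26
  a_8 = 0·26 + -2·6 + 1·-13 = -25
  a_9 = 0·-25 + -2·26 + 1·6 = -46
  a_10 = 0·-46 + -2·-25 + 1·26 = 76
  a_11 = 0·76 + -2·-46 + 1·-25 = 67

0,-2,1 ; 67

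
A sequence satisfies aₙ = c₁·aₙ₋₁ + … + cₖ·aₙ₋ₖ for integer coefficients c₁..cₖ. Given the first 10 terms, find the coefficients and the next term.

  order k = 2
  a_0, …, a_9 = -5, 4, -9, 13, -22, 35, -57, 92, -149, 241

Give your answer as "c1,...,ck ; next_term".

-1,1 ; -390

  a_2 = -1·4 + 1·-5 = -9
  a_3 = -1·-9 + 1·4 = 13
  a_4 = -1·13 + 1·-9 = -22
  a_5 = -1·-22 + 1·13 = 35
  a_6 = -1·35 + 1·-22 = -57
  a_7 = -1·-57 + 1·35 = 92
  a_8 = -1·92 + 1·-57 = -149
  a_9 = -1·-149 + 1·92 = 241
  a_10 = -1·241 + 1·-149 = -390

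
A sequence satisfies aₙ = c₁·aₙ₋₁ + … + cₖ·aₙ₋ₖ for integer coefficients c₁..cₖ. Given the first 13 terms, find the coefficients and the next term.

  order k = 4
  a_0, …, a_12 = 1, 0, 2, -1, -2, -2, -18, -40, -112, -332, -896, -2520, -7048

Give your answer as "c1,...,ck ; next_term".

2,2,2,-4 ; -19600

  a_4 = 2·-1 + 2·2 + 2·0 + -4·1 = -2
  a_5 = 2·-2 + 2·-1 + 2·2 + -4·0 = -2
  a_6 = 2·-2 + 2·-2 + 2·-1 + -4·2 = -18
  a_7 = 2·-18 + 2·-2 + 2·-2 + -4·-1 = -40
  a_8 = 2·-40 + 2·-18 + 2·-2 + -4·-2 = -112
  a_9 = 2·-112 + 2·-40 + 2·-18 + -4·-2 = -332
  a_10 = 2·-332 + 2·-112 + 2·-40 + -4·-18 = -896
  a_11 = 2·-896 + 2·-332 + 2·-112 + -4·-40 = -2520
  a_12 = 2·-2520 + 2·-896 + 2·-332 + -4·-112 = -7048
  a_13 = 2·-7048 + 2·-2520 + 2·-896 + -4·-332 = -19600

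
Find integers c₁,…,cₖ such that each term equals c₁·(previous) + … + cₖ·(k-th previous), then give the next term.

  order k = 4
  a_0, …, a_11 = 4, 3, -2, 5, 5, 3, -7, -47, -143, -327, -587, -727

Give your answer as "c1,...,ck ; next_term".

3,-2,-2,-2 ; -67

  a_4 = 3·5 + -2·-2 + -2·3 + -2·4 = 5
  a_5 = 3·5 + -2·5 + -2·-2 + -2·3 = 3
  a_6 = 3·3 + -2·5 + -2·5 + -2·-2 = -7
  a_7 = 3·-7 + -2·3 + -2·5 + -2·5 = -47
  a_8 = 3·-47 + -2·-7 + -2·3 + -2·5 = -143
  a_9 = 3·-143 + -2·-47 + -2·-7 + -2·3 = -327
  a_10 = 3·-327 + -2·-143 + -2·-47 + -2·-7 = -587
  a_11 = 3·-587 + -2·-327 + -2·-143 + -2·-47 = -727
  a_12 = 3·-727 + -2·-587 + -2·-327 + -2·-143 = -67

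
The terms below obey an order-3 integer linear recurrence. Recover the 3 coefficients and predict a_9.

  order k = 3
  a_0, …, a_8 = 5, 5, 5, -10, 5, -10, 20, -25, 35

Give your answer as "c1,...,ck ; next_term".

-1,0,-1 ; -55

  a_3 = -1·5 + 0·5 + -1·5 = -10
  a_4 = -1·-10 + 0·5 + -1·5 = 5
  a_5 = -1·5 + 0·-10 + -1·5 = -10
  a_6 = -1·-10 + 0·5 + -1·-10 = 20
  a_7 = -1·20 + 0·-10 + -1·5 = -25
  a_8 = -1·-25 + 0·20 + -1·-10 = 35
  a_9 = -1·35 + 0·-25 + -1·20 = -55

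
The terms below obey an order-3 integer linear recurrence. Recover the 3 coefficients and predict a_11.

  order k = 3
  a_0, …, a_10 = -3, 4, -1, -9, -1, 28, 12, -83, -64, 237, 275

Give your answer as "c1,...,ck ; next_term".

0,-3,-1 ; -647

  a_3 = 0·-1 + -3·4 + -1·-3 = -9
  a_4 = 0·-9 + -3·-1 + -1·4 = -1
  a_5 = 0·-1 + -3·-9 + -1·-1 = 28
  a_6 = 0·28 + -3·-1 + -1·-9 = 12
  a_7 = 0·12 + -3·28 + -1·-1 = -83
  a_8 = 0·-83 + -3·12 + -1·28 = -64
  a_9 = 0·-64 + -3·-83 + -1·12 = 237
  a_10 = 0·237 + -3·-64 + -1·-83 = 275
  a_11 = 0·275 + -3·237 + -1·-64 = -647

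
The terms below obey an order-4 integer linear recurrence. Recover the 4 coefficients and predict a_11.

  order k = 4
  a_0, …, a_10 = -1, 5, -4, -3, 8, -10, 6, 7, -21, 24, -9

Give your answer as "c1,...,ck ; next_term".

  a_4 = -1·-3 + -1·-4 + 0·5 + -1·-1 = 8
  a_5 = -1·8 + -1·-3 + 0·-4 + -1·5 = -10
  a_6 = -1·-10 + -1·8 + 0·-3 + -1·-4 = 6
  a_7 = -1·6 + -1·-10 + 0·8 + -1·-3 = 7
  a_8 = -1·7 + -1·6 + 0·-10 + -1·8 = -21
  a_9 = -1·-21 + -1·7 + 0·6 + -1·-10 = 24
  a_10 = -1·24 + -1·-21 + 0·7 + -1·6 = -9
  a_11 = -1·-9 + -1·24 + 0·-21 + -1·7 = -22

-1,-1,0,-1 ; -22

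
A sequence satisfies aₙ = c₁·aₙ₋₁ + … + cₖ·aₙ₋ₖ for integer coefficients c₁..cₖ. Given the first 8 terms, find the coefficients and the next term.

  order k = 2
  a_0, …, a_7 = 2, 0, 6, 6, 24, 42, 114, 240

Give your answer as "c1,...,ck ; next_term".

  a_2 = 1·0 + 3·2 = 6
  a_3 = 1·6 + 3·0 = 6
  a_4 = 1·6 + 3·6 = 24
  a_5 = 1·24 + 3·6 = 42
  a_6 = 1·42 + 3·24 = 114
  a_7 = 1·114 + 3·42 = 240
  a_8 = 1·240 + 3·114 = 582

1,3 ; 582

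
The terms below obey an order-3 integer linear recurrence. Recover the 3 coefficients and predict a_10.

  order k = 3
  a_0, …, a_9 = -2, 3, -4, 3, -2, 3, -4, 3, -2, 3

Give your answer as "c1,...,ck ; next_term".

  a_3 = -1·-4 + -1·3 + -1·-2 = 3
  a_4 = -1·3 + -1·-4 + -1·3 = -2
  a_5 = -1·-2 + -1·3 + -1·-4 = 3
  a_6 = -1·3 + -1·-2 + -1·3 = -4
  a_7 = -1·-4 + -1·3 + -1·-2 = 3
  a_8 = -1·3 + -1·-4 + -1·3 = -2
  a_9 = -1·-2 + -1·3 + -1·-4 = 3
  a_10 = -1·3 + -1·-2 + -1·3 = -4

-1,-1,-1 ; -4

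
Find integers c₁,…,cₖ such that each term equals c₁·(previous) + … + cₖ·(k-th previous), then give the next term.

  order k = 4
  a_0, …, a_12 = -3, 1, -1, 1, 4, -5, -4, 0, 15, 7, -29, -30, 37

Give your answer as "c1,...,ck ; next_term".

  a_4 = -1·1 + -2·-1 + -3·1 + -2·-3 = 4
  a_5 = -1·4 + -2·1 + -3·-1 + -2·1 = -5
  a_6 = -1·-5 + -2·4 + -3·1 + -2·-1 = -4
  a_7 = -1·-4 + -2·-5 + -3·4 + -2·1 = 0
  a_8 = -1·0 + -2·-4 + -3·-5 + -2·4 = 15
  a_9 = -1·15 + -2·0 + -3·-4 + -2·-5 = 7
  a_10 = -1·7 + -2·15 + -3·0 + -2·-4 = -29
  a_11 = -1·-29 + -2·7 + -3·15 + -2·0 = -30
  a_12 = -1·-30 + -2·-29 + -3·7 + -2·15 = 37
  a_13 = -1·37 + -2·-30 + -3·-29 + -2·7 = 96

-1,-2,-3,-2 ; 96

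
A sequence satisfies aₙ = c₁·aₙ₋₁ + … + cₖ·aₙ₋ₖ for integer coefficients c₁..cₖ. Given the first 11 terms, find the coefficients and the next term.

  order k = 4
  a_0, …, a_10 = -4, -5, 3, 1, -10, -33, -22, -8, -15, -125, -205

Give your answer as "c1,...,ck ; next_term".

1,0,-1,4 ; -222

  a_4 = 1·1 + 0·3 + -1·-5 + 4·-4 = -10
  a_5 = 1·-10 + 0·1 + -1·3 + 4·-5 = -33
  a_6 = 1·-33 + 0·-10 + -1·1 + 4·3 = -22
  a_7 = 1·-22 + 0·-33 + -1·-10 + 4·1 = -8
  a_8 = 1·-8 + 0·-22 + -1·-33 + 4·-10 = -15
  a_9 = 1·-15 + 0·-8 + -1·-22 + 4·-33 = -125
  a_10 = 1·-125 + 0·-15 + -1·-8 + 4·-22 = -205
  a_11 = 1·-205 + 0·-125 + -1·-15 + 4·-8 = -222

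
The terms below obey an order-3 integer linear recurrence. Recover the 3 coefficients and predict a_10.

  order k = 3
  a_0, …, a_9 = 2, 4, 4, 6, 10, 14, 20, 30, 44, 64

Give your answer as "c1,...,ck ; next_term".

  a_3 = 1·4 + 0·4 + 1·2 = 6
  a_4 = 1·6 + 0·4 + 1·4 = 10
  a_5 = 1·10 + 0·6 + 1·4 = 14
  a_6 = 1·14 + 0·10 + 1·6 = 20
  a_7 = 1·20 + 0·14 + 1·10 = 30
  a_8 = 1·30 + 0·20 + 1·14 = 44
  a_9 = 1·44 + 0·30 + 1·20 = 64
  a_10 = 1·64 + 0·44 + 1·30 = 94

1,0,1 ; 94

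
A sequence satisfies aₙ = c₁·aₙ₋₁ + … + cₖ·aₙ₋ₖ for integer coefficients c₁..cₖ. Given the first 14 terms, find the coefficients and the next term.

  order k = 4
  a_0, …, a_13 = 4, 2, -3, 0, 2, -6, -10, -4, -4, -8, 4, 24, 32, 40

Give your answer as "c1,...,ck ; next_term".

  a_4 = 2·0 + -2·-3 + 2·2 + -2·4 = 2
  a_5 = 2·2 + -2·0 + 2·-3 + -2·2 = -6
  a_6 = 2·-6 + -2·2 + 2·0 + -2·-3 = -10
  a_7 = 2·-10 + -2·-6 + 2·2 + -2·0 = -4
  a_8 = 2·-4 + -2·-10 + 2·-6 + -2·2 = -4
  a_9 = 2·-4 + -2·-4 + 2·-10 + -2·-6 = -8
  a_10 = 2·-8 + -2·-4 + 2·-4 + -2·-10 = 4
  a_11 = 2·4 + -2·-8 + 2·-4 + -2·-4 = 24
  a_12 = 2·24 + -2·4 + 2·-8 + -2·-4 = 32
  a_13 = 2·32 + -2·24 + 2·4 + -2·-8 = 40
  a_14 = 2·40 + -2·32 + 2·24 + -2·4 = 56

2,-2,2,-2 ; 56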